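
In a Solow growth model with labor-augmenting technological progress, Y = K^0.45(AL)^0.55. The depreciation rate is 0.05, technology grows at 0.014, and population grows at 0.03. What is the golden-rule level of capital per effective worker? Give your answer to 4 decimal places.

k_gold ≈ 17.2392

The effective depreciation rate is n + g + δ = 0.03 + 0.014 + 0.05 = 0.094.
At the golden rule the marginal product of capital equals n+g+δ: 0.45·k^(0.45−1) = 0.094. Solving, k_gold = (0.45/0.094)^(1/0.55) ≈ 17.2392.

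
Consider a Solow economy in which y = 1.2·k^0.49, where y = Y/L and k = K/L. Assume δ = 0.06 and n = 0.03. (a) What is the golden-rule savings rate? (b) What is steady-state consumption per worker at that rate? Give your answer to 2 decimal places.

(a) s_gold = 0.49; (b) c_gold ≈ 3.71

n + δ = 0.03 + 0.06 = 0.09.
For Cobb-Douglas, s_gold equals capital's share: s_gold = 0.49.
At the golden rule the marginal product of capital equals n+δ: 0.49·1.2·k^(0.49−1) = 0.09. Solving, k_gold = (0.49·1.2/0.09)^(1/0.51) ≈ 39.6555.
y_gold = 1.2·39.6555^0.49 ≈ 7.2837; c_gold = (1−0.49)·y_gold ≈ 3.7147.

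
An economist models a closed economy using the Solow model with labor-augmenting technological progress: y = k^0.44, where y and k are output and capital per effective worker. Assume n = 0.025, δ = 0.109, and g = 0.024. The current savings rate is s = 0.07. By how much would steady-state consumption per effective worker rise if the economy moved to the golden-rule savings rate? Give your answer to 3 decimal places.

Δc ≈ 0.762

n + g + δ = 0.025 + 0.024 + 0.109 = 0.158.
Current steady state (s = 0.07): k* = (0.07/0.158)^(1/0.56) ≈ 0.2337, y* = 0.2337^0.44 ≈ 0.5275, c* = (1−0.07)·0.5275 ≈ 0.4906.
Golden rule sets MPK = n+g+δ: 0.44·k^(0.44−1) = 0.158, so k_gold = (0.44/0.158)^(1/0.56) ≈ 6.2270.
y_gold = 6.2270^0.44 ≈ 2.2361, c_gold = y_gold − 0.158·k_gold ≈ 1.2522.
Gain: Δc = 1.2522 − 0.4906 ≈ 0.7616.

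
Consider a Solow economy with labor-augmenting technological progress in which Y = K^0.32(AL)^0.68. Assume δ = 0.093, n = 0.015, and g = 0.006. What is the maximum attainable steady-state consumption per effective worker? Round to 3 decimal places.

c_gold ≈ 1.105

The effective depreciation rate is n + g + δ = 0.015 + 0.006 + 0.093 = 0.114.
Setting f'(k) = n+g+δ gives 0.32·k^(0.32−1) = 0.114, hence k_gold = (0.32/0.114)^(1/0.68) ≈ 4.5623.
y_gold = 4.5623^0.32 ≈ 1.6253.
c_gold = y_gold − (n+g+δ)·k_gold = 1.6253 − 0.114·4.5623 ≈ 1.1052.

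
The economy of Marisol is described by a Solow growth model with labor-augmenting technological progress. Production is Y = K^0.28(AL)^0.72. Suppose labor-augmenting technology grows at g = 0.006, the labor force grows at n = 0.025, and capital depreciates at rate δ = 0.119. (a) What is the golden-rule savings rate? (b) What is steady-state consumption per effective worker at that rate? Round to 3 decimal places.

Capital per effective worker breaks even when investment replaces (n + g + δ)·k; here n + g + δ = 0.15.
For Cobb-Douglas, s_gold equals capital's share: s_gold = 0.28.
Setting f'(k) = n+g+δ gives 0.28·k^(0.28−1) = 0.15, hence k_gold = (0.28/0.15)^(1/0.72) ≈ 2.3795.
y_gold = 2.3795^0.28 ≈ 1.2747; c_gold = (1−0.28)·y_gold ≈ 0.9178.

(a) s_gold = 0.280; (b) c_gold ≈ 0.918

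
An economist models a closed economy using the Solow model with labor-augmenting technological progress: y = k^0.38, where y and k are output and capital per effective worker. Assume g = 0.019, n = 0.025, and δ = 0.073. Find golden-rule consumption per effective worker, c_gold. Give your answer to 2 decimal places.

Break-even investment rate: n + g + δ = 0.025 + 0.019 + 0.073 = 0.117.
Golden rule sets MPK = n+g+δ: 0.38·k^(0.38−1) = 0.117, so k_gold = (0.38/0.117)^(1/0.62) ≈ 6.6859.
y_gold = 6.6859^0.38 ≈ 2.0585.
c_gold = y_gold − (n+g+δ)·k_gold = 2.0585 − 0.117·6.6859 ≈ 1.2763.

c_gold ≈ 1.28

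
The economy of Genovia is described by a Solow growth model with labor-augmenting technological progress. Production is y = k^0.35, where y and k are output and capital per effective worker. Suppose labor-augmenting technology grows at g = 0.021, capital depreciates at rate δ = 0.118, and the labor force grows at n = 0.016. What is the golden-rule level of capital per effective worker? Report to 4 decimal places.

k_gold ≈ 3.5011

The effective depreciation rate is n + g + δ = 0.016 + 0.021 + 0.118 = 0.155.
Golden rule sets MPK = n+g+δ: 0.35·k^(0.35−1) = 0.155, so k_gold = (0.35/0.155)^(1/0.65) ≈ 3.5011.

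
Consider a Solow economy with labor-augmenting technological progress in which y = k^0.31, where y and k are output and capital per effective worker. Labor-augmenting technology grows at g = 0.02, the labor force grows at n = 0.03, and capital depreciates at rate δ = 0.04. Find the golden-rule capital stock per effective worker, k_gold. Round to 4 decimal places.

k_gold ≈ 6.0039

Capital per effective worker breaks even when investment replaces (n + g + δ)·k; here n + g + δ = 0.09.
Maximizing c = f(k) − (n+g+δ)·k gives f'(k) = n+g+δ, i.e. 0.31·k^(0.31−1) = 0.09, so k_gold = (0.31/0.09)^(1/0.69) ≈ 6.0039.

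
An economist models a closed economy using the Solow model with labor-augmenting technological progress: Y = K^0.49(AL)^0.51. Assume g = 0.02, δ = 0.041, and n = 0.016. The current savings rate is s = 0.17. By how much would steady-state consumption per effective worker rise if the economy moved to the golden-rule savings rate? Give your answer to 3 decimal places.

Capital per effective worker breaks even when investment replaces (n + g + δ)·k; here n + g + δ = 0.077.
Current steady state (s = 0.17): k* = (0.17/0.077)^(1/0.51) ≈ 4.7253, y* = 4.7253^0.49 ≈ 2.1403, c* = (1−0.17)·2.1403 ≈ 1.7764.
Golden rule sets MPK = n+g+δ: 0.49·k^(0.49−1) = 0.077, so k_gold = (0.49/0.077)^(1/0.51) ≈ 37.6611.
y_gold = 37.6611^0.49 ≈ 5.9182, c_gold = y_gold − 0.077·k_gold ≈ 3.0183.
Gain: Δc = 3.0183 − 1.7764 ≈ 1.2418.

Δc ≈ 1.242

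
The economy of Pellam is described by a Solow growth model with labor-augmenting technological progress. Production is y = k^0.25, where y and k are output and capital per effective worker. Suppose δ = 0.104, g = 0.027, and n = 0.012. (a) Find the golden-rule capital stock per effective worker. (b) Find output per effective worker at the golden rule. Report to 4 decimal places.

The effective depreciation rate is n + g + δ = 0.012 + 0.027 + 0.104 = 0.143.
At the golden rule the marginal product of capital equals n+g+δ: 0.25·k^(0.25−1) = 0.143. Solving, k_gold = (0.25/0.143)^(1/0.75) ≈ 2.1061.
y_gold = 2.1061^0.25 ≈ 1.2047.

(a) k_gold ≈ 2.1061; (b) y_gold ≈ 1.2047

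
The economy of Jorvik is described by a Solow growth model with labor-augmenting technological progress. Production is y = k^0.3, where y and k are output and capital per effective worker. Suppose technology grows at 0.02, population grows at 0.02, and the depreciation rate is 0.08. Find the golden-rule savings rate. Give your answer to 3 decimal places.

Break-even investment rate: n + g + δ = 0.02 + 0.02 + 0.08 = 0.12.
At the golden rule MPK = n+g+δ, and in any Cobb-Douglas steady state s = (n+g+δ)·k/y = MPK·k/y = capital's share 0.3.

s_gold = 0.300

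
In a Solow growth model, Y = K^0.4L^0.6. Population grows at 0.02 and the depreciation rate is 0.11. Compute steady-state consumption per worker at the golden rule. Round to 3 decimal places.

c_gold ≈ 1.269

Capital per worker breaks even when investment replaces (n + δ)·k; here n + δ = 0.13.
Maximizing c = f(k) − (n+δ)·k gives f'(k) = n+δ, i.e. 0.4·k^(0.4−1) = 0.13, so k_gold = (0.4/0.13)^(1/0.6) ≈ 6.5092.
y_gold = 6.5092^0.4 ≈ 2.1155.
c_gold = y_gold − (n+δ)·k_gold = 2.1155 − 0.13·6.5092 ≈ 1.2693.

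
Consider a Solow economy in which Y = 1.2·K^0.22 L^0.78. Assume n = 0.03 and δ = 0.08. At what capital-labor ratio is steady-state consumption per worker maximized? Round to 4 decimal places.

n + δ = 0.03 + 0.08 = 0.11.
Maximizing c = f(k) − (n+δ)·k gives f'(k) = n+δ, i.e. 0.22·1.2·k^(0.22−1) = 0.11, so k_gold = (0.22·1.2/0.11)^(1/0.78) ≈ 3.0722.

k_gold ≈ 3.0722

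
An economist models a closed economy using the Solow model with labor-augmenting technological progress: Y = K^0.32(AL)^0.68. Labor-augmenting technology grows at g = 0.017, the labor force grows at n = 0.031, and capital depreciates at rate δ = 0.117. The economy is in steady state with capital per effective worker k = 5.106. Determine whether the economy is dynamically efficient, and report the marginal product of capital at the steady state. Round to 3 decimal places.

n + g + δ = 0.031 + 0.017 + 0.117 = 0.165.
MPK = 0.32·k^(0.32−1) = 0.32·5.106^(-0.68) ≈ 0.1056.
MPK < 0.165, so the economy is dynamically inefficient (over-saving).

dynamically inefficient; MPK ≈ 0.106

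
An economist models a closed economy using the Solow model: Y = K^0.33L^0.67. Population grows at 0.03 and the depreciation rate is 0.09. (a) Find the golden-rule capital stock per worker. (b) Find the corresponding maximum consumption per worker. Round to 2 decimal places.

Capital per worker breaks even when investment replaces (n + δ)·k; here n + δ = 0.12.
Maximizing c = f(k) − (n+δ)·k gives f'(k) = n+δ, i.e. 0.33·k^(0.33−1) = 0.12, so k_gold = (0.33/0.12)^(1/0.67) ≈ 4.5261.
y_gold = 4.5261^0.33 ≈ 1.6458; c_gold = y_gold − 0.12·k_gold ≈ 1.1027.

(a) k_gold ≈ 4.53; (b) c_gold ≈ 1.10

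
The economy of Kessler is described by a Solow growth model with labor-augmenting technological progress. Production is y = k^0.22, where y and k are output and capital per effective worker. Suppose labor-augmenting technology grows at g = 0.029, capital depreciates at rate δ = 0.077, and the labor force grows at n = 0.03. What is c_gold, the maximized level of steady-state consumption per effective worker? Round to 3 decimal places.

c_gold ≈ 0.893

Break-even investment rate: n + g + δ = 0.03 + 0.029 + 0.077 = 0.136.
Maximizing c = f(k) − (n+g+δ)·k gives f'(k) = n+g+δ, i.e. 0.22·k^(0.22−1) = 0.136, so k_gold = (0.22/0.136)^(1/0.78) ≈ 1.8527.
y_gold = 1.8527^0.22 ≈ 1.1453.
c_gold = y_gold − (n+g+δ)·k_gold = 1.1453 − 0.136·1.8527 ≈ 0.8933.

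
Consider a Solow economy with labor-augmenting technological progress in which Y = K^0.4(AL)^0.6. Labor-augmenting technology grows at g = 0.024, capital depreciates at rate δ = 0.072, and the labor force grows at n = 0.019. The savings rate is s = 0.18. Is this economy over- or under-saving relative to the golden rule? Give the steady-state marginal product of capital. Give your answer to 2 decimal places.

The effective depreciation rate is n + g + δ = 0.019 + 0.024 + 0.072 = 0.115.
Steady-state k*: s·k^0.4 = 0.115·k gives k* = (0.18/0.115)^(1/0.6) ≈ 2.1100.
MPK = 0.4·2.1100^(-0.6) ≈ 0.2556.
MPK > n+g+δ = 0.115, so the economy is dynamically efficient (under-saving).

under-saving; MPK ≈ 0.26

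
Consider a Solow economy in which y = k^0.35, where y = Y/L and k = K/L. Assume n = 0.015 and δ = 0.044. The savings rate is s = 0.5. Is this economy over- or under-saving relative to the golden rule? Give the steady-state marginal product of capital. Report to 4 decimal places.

over-saving; MPK ≈ 0.0413

The effective depreciation rate is n + δ = 0.015 + 0.044 = 0.059.
Steady-state k*: s·k^0.35 = 0.059·k gives k* = (0.5/0.059)^(1/0.65) ≈ 26.7839.
MPK = 0.35·26.7839^(-0.65) ≈ 0.0413.
MPK < n+δ = 0.059, so the economy is dynamically inefficient (over-saving).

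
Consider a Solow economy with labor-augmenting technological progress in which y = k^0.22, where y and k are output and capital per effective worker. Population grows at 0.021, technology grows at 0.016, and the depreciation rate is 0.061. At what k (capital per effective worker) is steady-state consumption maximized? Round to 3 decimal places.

The effective depreciation rate is n + g + δ = 0.021 + 0.016 + 0.061 = 0.098.
Maximizing c = f(k) − (n+g+δ)·k gives f'(k) = n+g+δ, i.e. 0.22·k^(0.22−1) = 0.098, so k_gold = (0.22/0.098)^(1/0.78) ≈ 2.8200.

k_gold ≈ 2.820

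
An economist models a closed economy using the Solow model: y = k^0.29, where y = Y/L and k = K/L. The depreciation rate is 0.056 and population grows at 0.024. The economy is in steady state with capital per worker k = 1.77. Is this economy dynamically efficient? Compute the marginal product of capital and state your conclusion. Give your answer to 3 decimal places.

Break-even investment rate: n + δ = 0.024 + 0.056 = 0.08.
MPK = 0.29·k^(0.29−1) = 0.29·1.77^(-0.71) ≈ 0.1933.
MPK > 0.08, so the economy is dynamically efficient (under-saving).

dynamically efficient; MPK ≈ 0.193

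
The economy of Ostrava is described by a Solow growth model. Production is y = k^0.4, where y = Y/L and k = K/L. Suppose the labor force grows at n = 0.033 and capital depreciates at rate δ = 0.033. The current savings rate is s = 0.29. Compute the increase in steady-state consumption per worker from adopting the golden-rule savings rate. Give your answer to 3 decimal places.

The effective depreciation rate is n + δ = 0.033 + 0.033 = 0.066.
Current steady state (s = 0.29): k* = (0.29/0.066)^(1/0.6) ≈ 11.7875, y* = 11.7875^0.4 ≈ 2.6827, c* = (1−0.29)·2.6827 ≈ 1.9047.
Setting f'(k) = n+δ gives 0.4·k^(0.4−1) = 0.066, hence k_gold = (0.4/0.066)^(1/0.6) ≈ 20.1462.
y_gold = 20.1462^0.4 ≈ 3.3241, c_gold = y_gold − 0.066·k_gold ≈ 1.9945.
Gain: Δc = 1.9945 − 1.9047 ≈ 0.0898.

Δc ≈ 0.090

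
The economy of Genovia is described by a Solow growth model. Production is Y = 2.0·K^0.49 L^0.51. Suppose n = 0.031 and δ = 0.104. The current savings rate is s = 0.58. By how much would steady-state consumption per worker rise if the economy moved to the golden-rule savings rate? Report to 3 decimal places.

Break-even investment rate: n + δ = 0.031 + 0.104 = 0.135.
Current steady state (s = 0.58): k* = (0.58·2.0/0.135)^(1/0.51) ≈ 67.8604, y* = 2.0·67.8604^0.49 ≈ 15.7951, c* = (1−0.58)·15.7951 ≈ 6.6339.
At the golden rule the marginal product of capital equals n+δ: 0.49·2.0·k^(0.49−1) = 0.135. Solving, k_gold = (0.49·2.0/0.135)^(1/0.51) ≈ 48.7556.
y_gold = 2.0·48.7556^0.49 ≈ 13.4327, c_gold = y_gold − 0.135·k_gold ≈ 6.8507.
Gain: Δc = 6.8507 − 6.6339 ≈ 0.2167.

Δc ≈ 0.217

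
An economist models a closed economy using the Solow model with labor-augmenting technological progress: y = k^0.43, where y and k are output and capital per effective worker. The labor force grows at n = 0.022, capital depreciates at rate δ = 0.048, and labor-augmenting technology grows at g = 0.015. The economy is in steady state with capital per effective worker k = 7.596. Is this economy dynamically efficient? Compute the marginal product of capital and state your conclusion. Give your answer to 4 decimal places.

n + g + δ = 0.022 + 0.015 + 0.048 = 0.085.
MPK = 0.43·k^(0.43−1) = 0.43·7.596^(-0.57) ≈ 0.1354.
MPK > 0.085, so the economy is dynamically efficient (under-saving).

dynamically efficient; MPK ≈ 0.1354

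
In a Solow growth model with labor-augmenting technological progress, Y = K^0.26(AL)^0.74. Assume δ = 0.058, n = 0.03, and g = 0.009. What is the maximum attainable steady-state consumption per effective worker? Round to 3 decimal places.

c_gold ≈ 1.046

Break-even investment rate: n + g + δ = 0.03 + 0.009 + 0.058 = 0.097.
At the golden rule the marginal product of capital equals n+g+δ: 0.26·k^(0.26−1) = 0.097. Solving, k_gold = (0.26/0.097)^(1/0.74) ≈ 3.7901.
y_gold = 3.7901^0.26 ≈ 1.4140.
c_gold = y_gold − (n+g+δ)·k_gold = 1.4140 − 0.097·3.7901 ≈ 1.0464.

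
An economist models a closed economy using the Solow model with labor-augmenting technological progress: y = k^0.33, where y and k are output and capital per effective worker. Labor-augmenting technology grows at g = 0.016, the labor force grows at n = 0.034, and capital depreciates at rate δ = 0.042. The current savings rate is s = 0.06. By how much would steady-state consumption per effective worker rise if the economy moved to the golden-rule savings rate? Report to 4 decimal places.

The effective depreciation rate is n + g + δ = 0.034 + 0.016 + 0.042 = 0.092.
Current steady state (s = 0.06): k* = (0.06/0.092)^(1/0.67) ≈ 0.5284, y* = 0.5284^0.33 ≈ 0.8102, c* = (1−0.06)·0.8102 ≈ 0.7615.
At the golden rule the marginal product of capital equals n+g+δ: 0.33·k^(0.33−1) = 0.092. Solving, k_gold = (0.33/0.092)^(1/0.67) ≈ 6.7290.
y_gold = 6.7290^0.33 ≈ 1.8760, c_gold = y_gold − 0.092·k_gold ≈ 1.2569.
Gain: Δc = 1.2569 − 0.7615 ≈ 0.4953.

Δc ≈ 0.4953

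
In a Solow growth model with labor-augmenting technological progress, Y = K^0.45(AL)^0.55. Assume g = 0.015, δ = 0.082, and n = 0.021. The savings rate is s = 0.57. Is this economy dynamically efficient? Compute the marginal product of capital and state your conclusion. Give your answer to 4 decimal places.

dynamically inefficient; MPK ≈ 0.0932

Capital per effective worker breaks even when investment replaces (n + g + δ)·k; here n + g + δ = 0.118.
Steady-state k*: s·k^0.45 = 0.118·k gives k* = (0.57/0.118)^(1/0.55) ≈ 17.5236.
MPK = 0.45·17.5236^(-0.55) ≈ 0.0932.
MPK < n+g+δ = 0.118, so the economy is dynamically inefficient (over-saving).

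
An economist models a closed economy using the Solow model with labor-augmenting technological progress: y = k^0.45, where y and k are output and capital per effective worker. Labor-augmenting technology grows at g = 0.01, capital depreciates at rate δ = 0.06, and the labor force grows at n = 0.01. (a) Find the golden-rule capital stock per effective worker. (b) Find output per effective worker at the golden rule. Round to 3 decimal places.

The effective depreciation rate is n + g + δ = 0.01 + 0.01 + 0.06 = 0.08.
Maximizing c = f(k) − (n+g+δ)·k gives f'(k) = n+g+δ, i.e. 0.45·k^(0.45−1) = 0.08, so k_gold = (0.45/0.08)^(1/0.55) ≈ 23.1132.
y_gold = 23.1132^0.45 ≈ 4.1090.

(a) k_gold ≈ 23.113; (b) y_gold ≈ 4.109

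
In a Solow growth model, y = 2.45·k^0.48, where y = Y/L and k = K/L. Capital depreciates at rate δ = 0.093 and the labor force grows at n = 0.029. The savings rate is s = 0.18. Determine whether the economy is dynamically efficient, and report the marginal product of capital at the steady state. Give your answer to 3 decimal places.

Break-even investment rate: n + δ = 0.029 + 0.093 = 0.122.
Steady-state k*: s·A·k^0.48 = 0.122·k gives k* = (0.18·2.45/0.122)^(1/0.52) ≈ 11.8366.
MPK = 0.48·2.45·11.8366^(-0.52) ≈ 0.3253.
MPK > n+δ = 0.122, so the economy is dynamically efficient (under-saving).

dynamically efficient; MPK ≈ 0.325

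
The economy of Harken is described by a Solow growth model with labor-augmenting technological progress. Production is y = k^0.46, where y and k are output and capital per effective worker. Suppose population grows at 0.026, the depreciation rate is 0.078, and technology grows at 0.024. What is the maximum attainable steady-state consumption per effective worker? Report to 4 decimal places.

The effective depreciation rate is n + g + δ = 0.026 + 0.024 + 0.078 = 0.128.
At the golden rule the marginal product of capital equals n+g+δ: 0.46·k^(0.46−1) = 0.128. Solving, k_gold = (0.46/0.128)^(1/0.54) ≈ 10.6854.
y_gold = 10.6854^0.46 ≈ 2.9733.
c_gold = y_gold − (n+g+δ)·k_gold = 2.9733 − 0.128·10.6854 ≈ 1.6056.

c_gold ≈ 1.6056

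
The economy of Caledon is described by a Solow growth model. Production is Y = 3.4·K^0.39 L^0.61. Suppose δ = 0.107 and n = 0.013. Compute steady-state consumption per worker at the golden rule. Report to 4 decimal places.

c_gold ≈ 9.6355

n + δ = 0.013 + 0.107 = 0.12.
Setting f'(k) = n+δ gives 0.39·3.4·k^(0.39−1) = 0.12, hence k_gold = (0.39·3.4/0.12)^(1/0.61) ≈ 51.3369.
y_gold = 3.4·51.3369^0.39 ≈ 15.7960.
c_gold = y_gold − (n+δ)·k_gold = 15.7960 − 0.12·51.3369 ≈ 9.6355.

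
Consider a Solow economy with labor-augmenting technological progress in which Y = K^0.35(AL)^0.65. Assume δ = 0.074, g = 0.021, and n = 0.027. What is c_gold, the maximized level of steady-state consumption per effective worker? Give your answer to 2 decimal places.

Break-even investment rate: n + g + δ = 0.027 + 0.021 + 0.074 = 0.122.
Golden rule sets MPK = n+g+δ: 0.35·k^(0.35−1) = 0.122, so k_gold = (0.35/0.122)^(1/0.65) ≈ 5.0602.
y_gold = 5.0602^0.35 ≈ 1.7638.
c_gold = y_gold − (n+g+δ)·k_gold = 1.7638 − 0.122·5.0602 ≈ 1.1465.

c_gold ≈ 1.15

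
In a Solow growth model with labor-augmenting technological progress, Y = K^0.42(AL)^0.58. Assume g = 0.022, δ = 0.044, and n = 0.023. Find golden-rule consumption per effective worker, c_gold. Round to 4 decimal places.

n + g + δ = 0.023 + 0.022 + 0.044 = 0.089.
At the golden rule the marginal product of capital equals n+g+δ: 0.42·k^(0.42−1) = 0.089. Solving, k_gold = (0.42/0.089)^(1/0.58) ≈ 14.5153.
y_gold = 14.5153^0.42 ≈ 3.0759.
c_gold = y_gold − (n+g+δ)·k_gold = 3.0759 − 0.089·14.5153 ≈ 1.7840.

c_gold ≈ 1.7840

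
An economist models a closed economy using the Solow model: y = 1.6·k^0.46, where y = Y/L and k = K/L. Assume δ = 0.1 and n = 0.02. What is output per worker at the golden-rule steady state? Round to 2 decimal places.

y_gold ≈ 7.50

n + δ = 0.02 + 0.1 = 0.12.
Setting f'(k) = n+δ gives 0.46·1.6·k^(0.46−1) = 0.12, hence k_gold = (0.46·1.6/0.12)^(1/0.54) ≈ 28.7539.
Output: y_gold = 1.6·k_gold^0.46 = 1.6·28.7539^0.46 ≈ 7.5010.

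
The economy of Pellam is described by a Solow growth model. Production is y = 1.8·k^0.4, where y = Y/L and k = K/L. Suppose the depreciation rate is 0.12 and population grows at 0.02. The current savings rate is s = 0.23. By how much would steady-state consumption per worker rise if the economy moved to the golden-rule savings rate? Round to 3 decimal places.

Δc ≈ 0.362

Capital per worker breaks even when investment replaces (n + δ)·k; here n + δ = 0.14.
Current steady state (s = 0.23): k* = (0.23·1.8/0.14)^(1/0.6) ≈ 6.0924, y* = 1.8·6.0924^0.4 ≈ 3.7084, c* = (1−0.23)·3.7084 ≈ 2.8555.
Setting f'(k) = n+δ gives 0.4·1.8·k^(0.4−1) = 0.14, hence k_gold = (0.4·1.8/0.14)^(1/0.6) ≈ 15.3229.
y_gold = 1.8·15.3229^0.4 ≈ 5.3630, c_gold = y_gold − 0.14·k_gold ≈ 3.2178.
Gain: Δc = 3.2178 − 2.8555 ≈ 0.3623.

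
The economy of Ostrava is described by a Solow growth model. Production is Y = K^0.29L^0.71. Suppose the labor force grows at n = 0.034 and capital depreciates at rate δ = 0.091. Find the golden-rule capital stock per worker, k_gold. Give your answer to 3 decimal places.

k_gold ≈ 3.272

Break-even investment rate: n + δ = 0.034 + 0.091 = 0.125.
Maximizing c = f(k) − (n+δ)·k gives f'(k) = n+δ, i.e. 0.29·k^(0.29−1) = 0.125, so k_gold = (0.29/0.125)^(1/0.71) ≈ 3.2717.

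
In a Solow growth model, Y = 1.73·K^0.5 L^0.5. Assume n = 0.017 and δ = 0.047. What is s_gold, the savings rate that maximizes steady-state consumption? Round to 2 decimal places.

n + δ = 0.017 + 0.047 = 0.064.
At the golden rule MPK = n+δ, and in any Cobb-Douglas steady state s = (n+δ)·k/y = MPK·k/y = capital's share 0.5.

s_gold = 0.50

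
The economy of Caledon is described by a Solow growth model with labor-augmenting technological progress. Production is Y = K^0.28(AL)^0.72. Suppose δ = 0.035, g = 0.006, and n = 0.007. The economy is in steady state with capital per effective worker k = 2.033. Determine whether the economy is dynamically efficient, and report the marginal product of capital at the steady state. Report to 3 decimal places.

The effective depreciation rate is n + g + δ = 0.007 + 0.006 + 0.035 = 0.048.
MPK = 0.28·k^(0.28−1) = 0.28·2.033^(-0.72) ≈ 0.1680.
MPK > 0.048, so the economy is dynamically efficient (under-saving).

dynamically efficient; MPK ≈ 0.168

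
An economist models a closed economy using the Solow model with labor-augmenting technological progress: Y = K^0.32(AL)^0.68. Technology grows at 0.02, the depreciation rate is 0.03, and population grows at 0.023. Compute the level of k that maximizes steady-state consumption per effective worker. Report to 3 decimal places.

k_gold ≈ 8.787

Capital per effective worker breaks even when investment replaces (n + g + δ)·k; here n + g + δ = 0.073.
Maximizing c = f(k) − (n+g+δ)·k gives f'(k) = n+g+δ, i.e. 0.32·k^(0.32−1) = 0.073, so k_gold = (0.32/0.073)^(1/0.68) ≈ 8.7875.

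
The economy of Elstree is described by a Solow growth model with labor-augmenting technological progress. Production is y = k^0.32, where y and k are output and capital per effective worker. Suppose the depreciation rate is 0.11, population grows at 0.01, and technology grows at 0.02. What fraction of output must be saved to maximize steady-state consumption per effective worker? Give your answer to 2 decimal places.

Capital per effective worker breaks even when investment replaces (n + g + δ)·k; here n + g + δ = 0.14.
At the golden rule MPK = n+g+δ, and in any Cobb-Douglas steady state s = (n+g+δ)·k/y = MPK·k/y = capital's share 0.32.

s_gold = 0.32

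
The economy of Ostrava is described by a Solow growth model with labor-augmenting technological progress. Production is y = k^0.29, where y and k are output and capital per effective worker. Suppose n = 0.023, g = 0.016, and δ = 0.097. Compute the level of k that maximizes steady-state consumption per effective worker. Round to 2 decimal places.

k_gold ≈ 2.91

The effective depreciation rate is n + g + δ = 0.023 + 0.016 + 0.097 = 0.136.
Maximizing c = f(k) − (n+g+δ)·k gives f'(k) = n+g+δ, i.e. 0.29·k^(0.29−1) = 0.136, so k_gold = (0.29/0.136)^(1/0.71) ≈ 2.9052.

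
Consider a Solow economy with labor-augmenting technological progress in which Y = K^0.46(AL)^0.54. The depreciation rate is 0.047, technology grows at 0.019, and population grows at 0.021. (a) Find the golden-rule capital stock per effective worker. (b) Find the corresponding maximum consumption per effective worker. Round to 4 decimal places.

(a) k_gold ≈ 21.8439; (b) c_gold ≈ 2.2309

Break-even investment rate: n + g + δ = 0.021 + 0.019 + 0.047 = 0.087.
Setting f'(k) = n+g+δ gives 0.46·k^(0.46−1) = 0.087, hence k_gold = (0.46/0.087)^(1/0.54) ≈ 21.8439.
y_gold = 21.8439^0.46 ≈ 4.1314; c_gold = y_gold − 0.087·k_gold ≈ 2.2309.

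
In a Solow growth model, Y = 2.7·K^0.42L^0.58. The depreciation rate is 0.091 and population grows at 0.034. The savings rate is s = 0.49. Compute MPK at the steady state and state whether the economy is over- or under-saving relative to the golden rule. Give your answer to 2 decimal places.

Capital per worker breaks even when investment replaces (n + δ)·k; here n + δ = 0.125.
Steady-state k*: s·A·k^0.42 = 0.125·k gives k* = (0.49·2.7/0.125)^(1/0.58) ≈ 58.4302.
MPK = 0.42·2.7·58.4302^(-0.58) ≈ 0.1071.
MPK < n+δ = 0.125, so the economy is dynamically inefficient (over-saving).

over-saving; MPK ≈ 0.11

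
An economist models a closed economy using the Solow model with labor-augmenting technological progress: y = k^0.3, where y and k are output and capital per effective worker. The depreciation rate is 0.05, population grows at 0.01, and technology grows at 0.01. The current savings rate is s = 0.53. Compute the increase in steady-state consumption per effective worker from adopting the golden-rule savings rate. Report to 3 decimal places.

n + g + δ = 0.01 + 0.01 + 0.05 = 0.07.
Current steady state (s = 0.53): k* = (0.53/0.07)^(1/0.7) ≈ 18.0289, y* = 18.0289^0.3 ≈ 2.3812, c* = (1−0.53)·2.3812 ≈ 1.1192.
Maximizing c = f(k) − (n+g+δ)·k gives f'(k) = n+g+δ, i.e. 0.3·k^(0.3−1) = 0.07, so k_gold = (0.3/0.07)^(1/0.7) ≈ 7.9963.
y_gold = 7.9963^0.3 ≈ 1.8658, c_gold = y_gold − 0.07·k_gold ≈ 1.3061.
Gain: Δc = 1.3061 − 1.1192 ≈ 0.1869.

Δc ≈ 0.187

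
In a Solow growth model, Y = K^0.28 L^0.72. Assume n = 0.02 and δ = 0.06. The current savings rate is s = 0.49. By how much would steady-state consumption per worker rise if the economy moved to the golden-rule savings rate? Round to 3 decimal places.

Δc ≈ 0.140

n + δ = 0.02 + 0.06 = 0.08.
Current steady state (s = 0.49): k* = (0.49/0.08)^(1/0.72) ≈ 12.3938, y* = 12.3938^0.28 ≈ 2.0235, c* = (1−0.49)·2.0235 ≈ 1.0320.
Maximizing c = f(k) − (n+δ)·k gives f'(k) = n+δ, i.e. 0.28·k^(0.28−1) = 0.08, so k_gold = (0.28/0.08)^(1/0.72) ≈ 5.6971.
y_gold = 5.6971^0.28 ≈ 1.6277, c_gold = y_gold − 0.08·k_gold ≈ 1.1720.
Gain: Δc = 1.1720 − 1.0320 ≈ 0.1400.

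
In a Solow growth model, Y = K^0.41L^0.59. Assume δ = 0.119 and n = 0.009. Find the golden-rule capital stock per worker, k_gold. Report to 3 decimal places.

k_gold ≈ 7.193

Capital per worker breaks even when investment replaces (n + δ)·k; here n + δ = 0.128.
Setting f'(k) = n+δ gives 0.41·k^(0.41−1) = 0.128, hence k_gold = (0.41/0.128)^(1/0.59) ≈ 7.1929.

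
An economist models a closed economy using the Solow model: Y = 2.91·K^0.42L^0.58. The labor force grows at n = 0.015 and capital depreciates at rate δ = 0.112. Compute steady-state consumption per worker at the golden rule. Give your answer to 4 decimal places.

Capital per worker breaks even when investment replaces (n + δ)·k; here n + δ = 0.127.
Golden rule sets MPK = n+δ: 0.42·2.91·k^(0.42−1) = 0.127, so k_gold = (0.42·2.91/0.127)^(1/0.58) ≈ 49.5920.
y_gold = 2.91·49.5920^0.42 ≈ 14.9957.
c_gold = y_gold − (n+δ)·k_gold = 14.9957 − 0.127·49.5920 ≈ 8.6975.

c_gold ≈ 8.6975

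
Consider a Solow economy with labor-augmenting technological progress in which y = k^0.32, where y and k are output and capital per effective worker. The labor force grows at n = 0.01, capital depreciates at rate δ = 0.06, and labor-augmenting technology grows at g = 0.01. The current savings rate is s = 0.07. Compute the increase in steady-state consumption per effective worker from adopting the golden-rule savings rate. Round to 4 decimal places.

Δc ≈ 0.4323

Break-even investment rate: n + g + δ = 0.01 + 0.01 + 0.06 = 0.08.
Current steady state (s = 0.07): k* = (0.07/0.08)^(1/0.68) ≈ 0.8217, y* = 0.8217^0.32 ≈ 0.9391, c* = (1−0.07)·0.9391 ≈ 0.8734.
At the golden rule the marginal product of capital equals n+g+δ: 0.32·k^(0.32−1) = 0.08. Solving, k_gold = (0.32/0.08)^(1/0.68) ≈ 7.6804.
y_gold = 7.6804^0.32 ≈ 1.9201, c_gold = y_gold − 0.08·k_gold ≈ 1.3057.
Gain: Δc = 1.3057 − 0.8734 ≈ 0.4323.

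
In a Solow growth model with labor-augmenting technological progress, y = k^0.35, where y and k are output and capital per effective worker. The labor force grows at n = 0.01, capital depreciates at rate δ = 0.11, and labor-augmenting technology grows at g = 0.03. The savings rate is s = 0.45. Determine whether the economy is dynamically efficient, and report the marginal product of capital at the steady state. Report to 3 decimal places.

Capital per effective worker breaks even when investment replaces (n + g + δ)·k; here n + g + δ = 0.15.
Steady-state k*: s·k^0.35 = 0.15·k gives k* = (0.45/0.15)^(1/0.65) ≈ 5.4204.
MPK = 0.35·5.4204^(-0.65) ≈ 0.1167.
MPK < n+g+δ = 0.15, so the economy is dynamically inefficient (over-saving).

dynamically inefficient; MPK ≈ 0.117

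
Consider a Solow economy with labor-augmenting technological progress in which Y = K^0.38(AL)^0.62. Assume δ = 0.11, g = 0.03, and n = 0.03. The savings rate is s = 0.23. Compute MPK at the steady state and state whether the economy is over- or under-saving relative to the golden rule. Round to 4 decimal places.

Capital per effective worker breaks even when investment replaces (n + g + δ)·k; here n + g + δ = 0.17.
Steady-state k*: s·k^0.38 = 0.17·k gives k* = (0.23/0.17)^(1/0.62) ≈ 1.6283.
MPK = 0.38·1.6283^(-0.62) ≈ 0.2809.
MPK > n+g+δ = 0.17, so the economy is dynamically efficient (under-saving).

under-saving; MPK ≈ 0.2809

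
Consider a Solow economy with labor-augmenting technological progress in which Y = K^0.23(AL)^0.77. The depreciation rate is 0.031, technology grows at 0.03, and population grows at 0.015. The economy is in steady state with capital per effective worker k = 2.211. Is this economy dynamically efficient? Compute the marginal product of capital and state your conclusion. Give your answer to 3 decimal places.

The effective depreciation rate is n + g + δ = 0.015 + 0.03 + 0.031 = 0.076.
MPK = 0.23·k^(0.23−1) = 0.23·2.211^(-0.77) ≈ 0.1249.
MPK > 0.076, so the economy is dynamically efficient (under-saving).

dynamically efficient; MPK ≈ 0.125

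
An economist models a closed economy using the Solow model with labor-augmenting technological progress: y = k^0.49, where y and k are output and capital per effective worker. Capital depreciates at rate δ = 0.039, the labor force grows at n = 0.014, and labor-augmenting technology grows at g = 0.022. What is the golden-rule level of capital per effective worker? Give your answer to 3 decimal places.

Break-even investment rate: n + g + δ = 0.014 + 0.022 + 0.039 = 0.075.
At the golden rule the marginal product of capital equals n+g+δ: 0.49·k^(0.49−1) = 0.075. Solving, k_gold = (0.49/0.075)^(1/0.51) ≈ 39.6555.

k_gold ≈ 39.656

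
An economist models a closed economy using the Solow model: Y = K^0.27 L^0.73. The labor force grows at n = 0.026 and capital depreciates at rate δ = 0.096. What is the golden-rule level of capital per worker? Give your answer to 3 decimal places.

The effective depreciation rate is n + δ = 0.026 + 0.096 = 0.122.
Golden rule sets MPK = n+δ: 0.27·k^(0.27−1) = 0.122, so k_gold = (0.27/0.122)^(1/0.73) ≈ 2.9690.

k_gold ≈ 2.969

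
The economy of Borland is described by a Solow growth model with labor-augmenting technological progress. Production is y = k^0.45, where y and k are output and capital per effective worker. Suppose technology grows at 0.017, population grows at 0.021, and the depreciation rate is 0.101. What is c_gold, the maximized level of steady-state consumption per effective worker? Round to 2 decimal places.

Break-even investment rate: n + g + δ = 0.021 + 0.017 + 0.101 = 0.139.
Golden rule sets MPK = n+g+δ: 0.45·k^(0.45−1) = 0.139, so k_gold = (0.45/0.139)^(1/0.55) ≈ 8.4651.
y_gold = 8.4651^0.45 ≈ 2.6148.
c_gold = y_gold − (n+g+δ)·k_gold = 2.6148 − 0.139·8.4651 ≈ 1.4381.

c_gold ≈ 1.44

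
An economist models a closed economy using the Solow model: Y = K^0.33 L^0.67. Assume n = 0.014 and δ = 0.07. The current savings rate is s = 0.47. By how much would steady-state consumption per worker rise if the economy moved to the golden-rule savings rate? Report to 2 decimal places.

Break-even investment rate: n + δ = 0.014 + 0.07 = 0.084.
Current steady state (s = 0.47): k* = (0.47/0.084)^(1/0.67) ≈ 13.0661, y* = 13.0661^0.33 ≈ 2.3352, c* = (1−0.47)·2.3352 ≈ 1.2377.
Maximizing c = f(k) − (n+δ)·k gives f'(k) = n+δ, i.e. 0.33·k^(0.33−1) = 0.084, so k_gold = (0.33/0.084)^(1/0.67) ≈ 7.7076.
y_gold = 7.7076^0.33 ≈ 1.9619, c_gold = y_gold − 0.084·k_gold ≈ 1.3145.
Gain: Δc = 1.3145 − 1.2377 ≈ 0.0768.

Δc ≈ 0.08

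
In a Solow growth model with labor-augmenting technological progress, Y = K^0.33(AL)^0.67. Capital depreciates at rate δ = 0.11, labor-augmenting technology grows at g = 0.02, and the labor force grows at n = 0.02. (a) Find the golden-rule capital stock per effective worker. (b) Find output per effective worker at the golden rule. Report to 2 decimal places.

(a) k_gold ≈ 3.24; (b) y_gold ≈ 1.47

Break-even investment rate: n + g + δ = 0.02 + 0.02 + 0.11 = 0.15.
Maximizing c = f(k) − (n+g+δ)·k gives f'(k) = n+g+δ, i.e. 0.33·k^(0.33−1) = 0.15, so k_gold = (0.33/0.15)^(1/0.67) ≈ 3.2440.
y_gold = 3.2440^0.33 ≈ 1.4745.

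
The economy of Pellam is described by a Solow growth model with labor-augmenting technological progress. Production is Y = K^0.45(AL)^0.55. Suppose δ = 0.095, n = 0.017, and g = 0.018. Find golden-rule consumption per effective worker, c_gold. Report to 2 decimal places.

n + g + δ = 0.017 + 0.018 + 0.095 = 0.13.
Setting f'(k) = n+g+δ gives 0.45·k^(0.45−1) = 0.13, hence k_gold = (0.45/0.13)^(1/0.55) ≈ 9.5607.
y_gold = 9.5607^0.45 ≈ 2.7620.
c_gold = y_gold − (n+g+δ)·k_gold = 2.7620 − 0.13·9.5607 ≈ 1.5191.

c_gold ≈ 1.52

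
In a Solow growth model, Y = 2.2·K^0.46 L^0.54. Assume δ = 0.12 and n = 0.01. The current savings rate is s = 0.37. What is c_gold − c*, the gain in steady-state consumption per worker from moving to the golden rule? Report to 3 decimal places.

Δc ≈ 0.210

n + δ = 0.01 + 0.12 = 0.13.
Current steady state (s = 0.37): k* = (0.37·2.2/0.13)^(1/0.54) ≈ 29.8769, y* = 2.2·29.8769^0.46 ≈ 10.4973, c* = (1−0.37)·10.4973 ≈ 6.6133.
At the golden rule the marginal product of capital equals n+δ: 0.46·2.2·k^(0.46−1) = 0.13. Solving, k_gold = (0.46·2.2/0.13)^(1/0.54) ≈ 44.7136.
y_gold = 2.2·44.7136^0.46 ≈ 12.6364, c_gold = y_gold − 0.13·k_gold ≈ 6.8237.
Gain: Δc = 6.8237 − 6.6133 ≈ 0.2104.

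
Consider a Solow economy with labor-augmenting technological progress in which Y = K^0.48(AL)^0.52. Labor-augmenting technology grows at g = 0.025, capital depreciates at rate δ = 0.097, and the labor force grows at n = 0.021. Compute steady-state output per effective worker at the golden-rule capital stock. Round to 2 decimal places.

y_gold ≈ 3.06

Capital per effective worker breaks even when investment replaces (n + g + δ)·k; here n + g + δ = 0.143.
Setting f'(k) = n+g+δ gives 0.48·k^(0.48−1) = 0.143, hence k_gold = (0.48/0.143)^(1/0.52) ≈ 10.2649.
Output: y_gold = k_gold^0.48 = 10.2649^0.48 ≈ 3.0581.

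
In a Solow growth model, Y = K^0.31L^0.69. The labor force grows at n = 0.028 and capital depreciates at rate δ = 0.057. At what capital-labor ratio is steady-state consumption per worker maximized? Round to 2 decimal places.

k_gold ≈ 6.52

Capital per worker breaks even when investment replaces (n + δ)·k; here n + δ = 0.085.
At the golden rule the marginal product of capital equals n+δ: 0.31·k^(0.31−1) = 0.085. Solving, k_gold = (0.31/0.085)^(1/0.69) ≈ 6.5224.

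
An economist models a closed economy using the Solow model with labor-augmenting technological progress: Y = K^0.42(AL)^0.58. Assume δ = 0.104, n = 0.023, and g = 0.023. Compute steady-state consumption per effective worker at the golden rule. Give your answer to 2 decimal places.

c_gold ≈ 1.22

n + g + δ = 0.023 + 0.023 + 0.104 = 0.15.
Golden rule sets MPK = n+g+δ: 0.42·k^(0.42−1) = 0.15, so k_gold = (0.42/0.15)^(1/0.58) ≈ 5.9015.
y_gold = 5.9015^0.42 ≈ 2.1077.
c_gold = y_gold − (n+g+δ)·k_gold = 2.1077 − 0.15·5.9015 ≈ 1.2225.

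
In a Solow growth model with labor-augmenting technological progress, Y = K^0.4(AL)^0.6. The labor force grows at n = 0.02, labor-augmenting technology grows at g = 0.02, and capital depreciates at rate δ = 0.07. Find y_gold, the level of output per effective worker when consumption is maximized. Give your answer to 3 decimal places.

Break-even investment rate: n + g + δ = 0.02 + 0.02 + 0.07 = 0.11.
At the golden rule the marginal product of capital equals n+g+δ: 0.4·k^(0.4−1) = 0.11. Solving, k_gold = (0.4/0.11)^(1/0.6) ≈ 8.5990.
Output: y_gold = k_gold^0.4 = 8.5990^0.4 ≈ 2.3647.

y_gold ≈ 2.365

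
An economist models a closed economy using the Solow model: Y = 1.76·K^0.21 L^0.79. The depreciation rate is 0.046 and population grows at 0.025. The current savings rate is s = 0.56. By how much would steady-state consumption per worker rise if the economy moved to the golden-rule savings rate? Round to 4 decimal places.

Δc ≈ 0.5974

Break-even investment rate: n + δ = 0.025 + 0.046 = 0.071.
Current steady state (s = 0.56): k* = (0.56·1.76/0.071)^(1/0.79) ≈ 27.9338, y* = 1.76·27.9338^0.21 ≈ 3.5416, c* = (1−0.56)·3.5416 ≈ 1.5583.
Setting f'(k) = n+δ gives 0.21·1.76·k^(0.21−1) = 0.071, hence k_gold = (0.21·1.76/0.071)^(1/0.79) ≈ 8.0710.
y_gold = 1.76·8.0710^0.21 ≈ 2.7288, c_gold = y_gold − 0.071·k_gold ≈ 2.1557.
Gain: Δc = 2.1557 − 1.5583 ≈ 0.5974.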